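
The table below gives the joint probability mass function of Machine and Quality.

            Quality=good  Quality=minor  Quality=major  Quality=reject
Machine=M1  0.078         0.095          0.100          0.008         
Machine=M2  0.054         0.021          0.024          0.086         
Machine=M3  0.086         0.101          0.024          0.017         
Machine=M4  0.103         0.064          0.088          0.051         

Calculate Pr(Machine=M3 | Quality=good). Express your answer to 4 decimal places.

0.2679

P(Quality=good) = 0.078 + 0.054 + 0.086 + 0.103 = 0.321.
P(Machine=M3 | Quality=good) = 0.086/0.321 = 0.2679.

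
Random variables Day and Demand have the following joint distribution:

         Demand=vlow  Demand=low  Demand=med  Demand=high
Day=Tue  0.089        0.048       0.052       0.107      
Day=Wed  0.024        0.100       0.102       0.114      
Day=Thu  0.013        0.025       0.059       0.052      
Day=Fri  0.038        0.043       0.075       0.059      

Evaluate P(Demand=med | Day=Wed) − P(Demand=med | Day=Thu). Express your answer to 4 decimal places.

-0.0960

P(Day=Wed) = 0.024 + 0.100 + 0.102 + 0.114 = 0.340; P(Demand=med | Day=Wed) = 0.102/0.340 = 0.30000.
P(Day=Thu) = 0.013 + 0.025 + 0.059 + 0.052 = 0.149; P(Demand=med | Day=Thu) = 0.059/0.149 = 0.39597.
Difference = -0.0960.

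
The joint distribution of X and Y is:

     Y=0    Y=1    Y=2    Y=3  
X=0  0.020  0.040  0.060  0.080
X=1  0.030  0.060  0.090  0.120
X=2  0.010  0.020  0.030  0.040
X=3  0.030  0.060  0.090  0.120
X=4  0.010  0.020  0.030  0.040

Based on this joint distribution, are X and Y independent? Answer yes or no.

Every cell satisfies P(X,Y) = P(X)·P(Y). For instance P(X=0) = 0.200, P(Y=0) = 0.100, and 0.200×0.100 = 0.020 matches the joint entry. So X and Y are independent.

yes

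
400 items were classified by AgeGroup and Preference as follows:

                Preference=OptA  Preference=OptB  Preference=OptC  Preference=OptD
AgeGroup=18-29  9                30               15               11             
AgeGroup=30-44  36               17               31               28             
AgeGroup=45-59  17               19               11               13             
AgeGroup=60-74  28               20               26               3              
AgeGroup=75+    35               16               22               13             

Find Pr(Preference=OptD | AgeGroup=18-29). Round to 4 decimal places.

Total with AgeGroup=18-29: 9 + 30 + 15 + 11 = 65.
P(Preference=OptD | AgeGroup=18-29) = 11/65 = 0.1692.

0.1692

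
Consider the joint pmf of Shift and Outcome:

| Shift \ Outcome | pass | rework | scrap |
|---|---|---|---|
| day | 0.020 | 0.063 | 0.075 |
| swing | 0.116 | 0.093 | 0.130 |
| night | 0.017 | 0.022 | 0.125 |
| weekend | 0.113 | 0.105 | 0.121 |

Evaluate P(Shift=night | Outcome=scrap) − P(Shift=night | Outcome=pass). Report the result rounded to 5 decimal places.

P(Outcome=scrap) = 0.075 + 0.130 + 0.125 + 0.121 = 0.451; P(Shift=night | Outcome=scrap) = 0.125/0.451 = 0.277162.
P(Outcome=pass) = 0.020 + 0.116 + 0.017 + 0.113 = 0.266; P(Shift=night | Outcome=pass) = 0.017/0.266 = 0.063910.
Difference = 0.21325.

0.21325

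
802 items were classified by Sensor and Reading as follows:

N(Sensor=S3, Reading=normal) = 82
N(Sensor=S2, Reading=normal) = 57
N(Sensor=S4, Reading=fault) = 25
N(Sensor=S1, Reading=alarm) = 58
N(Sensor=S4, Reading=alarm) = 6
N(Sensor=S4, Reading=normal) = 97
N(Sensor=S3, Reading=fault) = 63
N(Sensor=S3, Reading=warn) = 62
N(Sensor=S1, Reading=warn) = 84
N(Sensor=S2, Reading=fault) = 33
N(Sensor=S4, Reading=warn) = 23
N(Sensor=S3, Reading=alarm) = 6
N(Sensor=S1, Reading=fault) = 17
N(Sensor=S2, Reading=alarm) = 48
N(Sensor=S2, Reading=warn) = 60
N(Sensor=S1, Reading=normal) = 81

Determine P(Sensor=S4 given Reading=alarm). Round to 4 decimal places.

Total with Reading=alarm: 58 + 48 + 6 + 6 = 118.
P(Sensor=S4 | Reading=alarm) = 6/118 = 0.0508.

0.0508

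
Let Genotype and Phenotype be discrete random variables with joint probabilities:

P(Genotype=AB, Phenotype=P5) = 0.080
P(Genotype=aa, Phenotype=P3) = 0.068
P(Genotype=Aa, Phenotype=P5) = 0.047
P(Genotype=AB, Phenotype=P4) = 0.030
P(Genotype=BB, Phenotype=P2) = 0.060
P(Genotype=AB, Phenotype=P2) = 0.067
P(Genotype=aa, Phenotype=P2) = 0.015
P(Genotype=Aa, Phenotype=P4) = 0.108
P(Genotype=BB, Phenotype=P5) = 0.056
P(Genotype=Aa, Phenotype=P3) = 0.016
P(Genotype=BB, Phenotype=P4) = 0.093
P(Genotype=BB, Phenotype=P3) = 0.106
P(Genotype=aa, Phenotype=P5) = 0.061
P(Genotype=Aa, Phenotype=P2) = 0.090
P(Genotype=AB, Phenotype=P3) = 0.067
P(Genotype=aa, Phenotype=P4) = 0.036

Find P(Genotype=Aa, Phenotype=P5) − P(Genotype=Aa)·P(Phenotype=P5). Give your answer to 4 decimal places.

P(Genotype=Aa) = 0.090 + 0.016 + 0.108 + 0.047 = 0.261.
P(Phenotype=P5) = 0.047 + 0.061 + 0.080 + 0.056 = 0.244.
P(Genotype=Aa, Phenotype=P5) − P(Genotype=Aa)P(Phenotype=P5) = 0.047 − 0.261×0.244 = -0.0167.

-0.0167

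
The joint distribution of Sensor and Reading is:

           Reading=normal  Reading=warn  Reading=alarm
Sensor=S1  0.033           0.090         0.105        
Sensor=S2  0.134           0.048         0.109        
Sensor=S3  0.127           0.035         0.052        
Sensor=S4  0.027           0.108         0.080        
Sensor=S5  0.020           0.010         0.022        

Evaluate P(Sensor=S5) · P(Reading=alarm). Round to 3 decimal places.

0.019

P(Sensor=S5) = 0.020 + 0.010 + 0.022 = 0.052.
P(Reading=alarm) = 0.105 + 0.109 + 0.052 + 0.080 + 0.022 = 0.368.
Product: 0.052 × 0.368 = 0.019.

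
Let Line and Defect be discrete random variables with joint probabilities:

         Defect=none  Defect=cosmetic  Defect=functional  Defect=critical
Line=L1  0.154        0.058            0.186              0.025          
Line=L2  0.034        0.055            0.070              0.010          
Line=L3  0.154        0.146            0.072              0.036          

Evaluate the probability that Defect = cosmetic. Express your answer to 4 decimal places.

0.2590

P(Defect=cosmetic) = 0.058 + 0.055 + 0.146 = 0.259.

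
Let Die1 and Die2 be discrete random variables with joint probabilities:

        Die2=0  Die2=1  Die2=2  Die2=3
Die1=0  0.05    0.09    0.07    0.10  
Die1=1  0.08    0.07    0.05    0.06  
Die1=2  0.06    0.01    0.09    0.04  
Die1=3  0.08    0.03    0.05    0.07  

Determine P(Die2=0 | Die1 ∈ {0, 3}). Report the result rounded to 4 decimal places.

P(Die1=0) = 0.05 + 0.09 + 0.07 + 0.10 = 0.31.
P(Die1=3) = 0.08 + 0.03 + 0.05 + 0.07 = 0.23.
P(Die1 ∈ {0, 3}) = 0.31 + 0.23 = 0.54; P(Die2=0, Die1 ∈ {0, 3}) = 0.05 + 0.08 = 0.13.
P(Die2=0 | Die1 ∈ {0, 3}) = 0.13/0.54 = 0.2407.

0.2407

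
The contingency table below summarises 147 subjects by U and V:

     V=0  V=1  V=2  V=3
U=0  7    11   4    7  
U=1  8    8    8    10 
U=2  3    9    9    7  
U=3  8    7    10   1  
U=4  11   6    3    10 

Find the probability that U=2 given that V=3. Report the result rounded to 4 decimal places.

0.2000

Total with V=3: 7 + 10 + 7 + 1 + 10 = 35.
P(U=2 | V=3) = 7/35 = 0.2000.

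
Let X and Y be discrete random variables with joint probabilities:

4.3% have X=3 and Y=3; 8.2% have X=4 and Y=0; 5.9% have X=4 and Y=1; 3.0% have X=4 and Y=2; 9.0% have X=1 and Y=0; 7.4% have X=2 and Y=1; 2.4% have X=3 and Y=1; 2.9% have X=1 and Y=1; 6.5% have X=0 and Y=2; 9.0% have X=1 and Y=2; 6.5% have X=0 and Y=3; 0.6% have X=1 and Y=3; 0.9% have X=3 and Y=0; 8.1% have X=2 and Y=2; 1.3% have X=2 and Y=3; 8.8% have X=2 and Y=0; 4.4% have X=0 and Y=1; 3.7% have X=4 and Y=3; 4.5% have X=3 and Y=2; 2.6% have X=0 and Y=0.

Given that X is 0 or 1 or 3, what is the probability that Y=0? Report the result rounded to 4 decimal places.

P(X=0) = 0.026 + 0.044 + 0.065 + 0.065 = 0.200.
P(X=1) = 0.090 + 0.029 + 0.090 + 0.006 = 0.215.
P(X=3) = 0.009 + 0.024 + 0.045 + 0.043 = 0.121.
P(X ∈ {0, 1, 3}) = 0.200 + 0.215 + 0.121 = 0.536; P(Y=0, X ∈ {0, 1, 3}) = 0.026 + 0.090 + 0.009 = 0.125.
P(Y=0 | X ∈ {0, 1, 3}) = 0.125/0.536 = 0.2332.

0.2332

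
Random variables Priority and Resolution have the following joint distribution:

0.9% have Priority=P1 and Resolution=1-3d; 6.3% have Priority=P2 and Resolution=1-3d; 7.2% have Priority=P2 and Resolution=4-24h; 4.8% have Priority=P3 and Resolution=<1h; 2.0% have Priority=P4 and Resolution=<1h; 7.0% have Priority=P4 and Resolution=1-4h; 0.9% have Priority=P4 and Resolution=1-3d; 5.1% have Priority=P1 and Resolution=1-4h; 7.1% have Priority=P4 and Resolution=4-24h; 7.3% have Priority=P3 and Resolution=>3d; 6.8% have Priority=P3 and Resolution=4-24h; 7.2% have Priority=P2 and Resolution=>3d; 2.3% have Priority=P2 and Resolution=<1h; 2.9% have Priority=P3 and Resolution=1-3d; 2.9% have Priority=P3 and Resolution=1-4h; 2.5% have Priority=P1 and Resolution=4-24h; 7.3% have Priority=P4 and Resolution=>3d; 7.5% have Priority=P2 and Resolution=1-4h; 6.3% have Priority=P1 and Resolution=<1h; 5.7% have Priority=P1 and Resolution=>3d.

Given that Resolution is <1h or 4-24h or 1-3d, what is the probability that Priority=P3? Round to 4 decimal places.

0.2900

P(Resolution=<1h) = 0.063 + 0.023 + 0.048 + 0.020 = 0.154.
P(Resolution=4-24h) = 0.025 + 0.072 + 0.068 + 0.071 = 0.236.
P(Resolution=1-3d) = 0.009 + 0.063 + 0.029 + 0.009 = 0.110.
P(Resolution ∈ {<1h, 4-24h, 1-3d}) = 0.154 + 0.236 + 0.110 = 0.500; P(Priority=P3, Resolution ∈ {<1h, 4-24h, 1-3d}) = 0.048 + 0.068 + 0.029 = 0.145.
P(Priority=P3 | Resolution ∈ {<1h, 4-24h, 1-3d}) = 0.145/0.500 = 0.2900.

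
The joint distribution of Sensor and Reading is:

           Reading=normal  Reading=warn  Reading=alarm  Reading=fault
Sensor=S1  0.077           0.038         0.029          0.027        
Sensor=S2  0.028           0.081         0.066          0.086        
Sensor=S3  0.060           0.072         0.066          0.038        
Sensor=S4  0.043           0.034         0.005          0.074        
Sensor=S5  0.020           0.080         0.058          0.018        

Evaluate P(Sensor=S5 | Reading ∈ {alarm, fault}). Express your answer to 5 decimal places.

P(Reading=alarm) = 0.029 + 0.066 + 0.066 + 0.005 + 0.058 = 0.224.
P(Reading=fault) = 0.027 + 0.086 + 0.038 + 0.074 + 0.018 = 0.243.
P(Reading ∈ {alarm, fault}) = 0.224 + 0.243 = 0.467; P(Sensor=S5, Reading ∈ {alarm, fault}) = 0.058 + 0.018 = 0.076.
P(Sensor=S5 | Reading ∈ {alarm, fault}) = 0.076/0.467 = 0.16274.

0.16274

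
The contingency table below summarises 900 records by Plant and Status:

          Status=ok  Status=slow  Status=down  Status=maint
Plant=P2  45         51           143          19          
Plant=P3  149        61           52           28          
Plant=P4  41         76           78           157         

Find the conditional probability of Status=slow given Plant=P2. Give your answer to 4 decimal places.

0.1977

Total with Plant=P2: 45 + 51 + 143 + 19 = 258.
P(Status=slow | Plant=P2) = 51/258 = 0.1977.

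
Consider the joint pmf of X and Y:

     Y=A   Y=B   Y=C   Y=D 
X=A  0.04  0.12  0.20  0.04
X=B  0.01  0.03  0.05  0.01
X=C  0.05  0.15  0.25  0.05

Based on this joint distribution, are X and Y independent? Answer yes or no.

Every cell satisfies P(X,Y) = P(X)·P(Y). For instance P(X=B) = 0.10, P(Y=B) = 0.30, and 0.10×0.30 = 0.03 matches the joint entry. So X and Y are independent.

yes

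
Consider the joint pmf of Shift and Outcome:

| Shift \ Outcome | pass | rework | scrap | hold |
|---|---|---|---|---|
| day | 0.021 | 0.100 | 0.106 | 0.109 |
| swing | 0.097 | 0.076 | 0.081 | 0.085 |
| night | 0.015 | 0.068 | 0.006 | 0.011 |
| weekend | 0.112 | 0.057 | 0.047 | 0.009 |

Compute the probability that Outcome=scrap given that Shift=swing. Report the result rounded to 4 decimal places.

P(Shift=swing) = 0.097 + 0.076 + 0.081 + 0.085 = 0.339.
P(Outcome=scrap | Shift=swing) = 0.081/0.339 = 0.2389.

0.2389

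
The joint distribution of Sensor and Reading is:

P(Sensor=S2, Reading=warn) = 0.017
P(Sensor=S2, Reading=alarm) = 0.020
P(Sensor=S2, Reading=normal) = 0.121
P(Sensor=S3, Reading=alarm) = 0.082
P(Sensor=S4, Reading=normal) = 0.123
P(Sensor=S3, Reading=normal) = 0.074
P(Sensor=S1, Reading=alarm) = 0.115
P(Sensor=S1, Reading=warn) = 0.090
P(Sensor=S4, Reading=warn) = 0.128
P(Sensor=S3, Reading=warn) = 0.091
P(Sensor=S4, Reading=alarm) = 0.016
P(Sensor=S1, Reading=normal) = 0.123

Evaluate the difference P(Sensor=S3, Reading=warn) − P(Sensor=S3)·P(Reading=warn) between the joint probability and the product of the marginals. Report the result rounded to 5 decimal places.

P(Sensor=S3) = 0.074 + 0.091 + 0.082 = 0.247.
P(Reading=warn) = 0.090 + 0.017 + 0.091 + 0.128 = 0.326.
P(Sensor=S3, Reading=warn) − P(Sensor=S3)P(Reading=warn) = 0.091 − 0.247×0.326 = 0.01048.

0.01048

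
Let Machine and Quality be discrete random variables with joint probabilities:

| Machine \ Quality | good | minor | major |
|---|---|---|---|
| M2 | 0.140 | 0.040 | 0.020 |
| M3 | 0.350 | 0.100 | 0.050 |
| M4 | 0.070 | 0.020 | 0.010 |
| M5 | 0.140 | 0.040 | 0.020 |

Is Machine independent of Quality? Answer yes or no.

Every cell satisfies P(Machine,Quality) = P(Machine)·P(Quality). For instance P(Machine=M5) = 0.200, P(Quality=minor) = 0.200, and 0.200×0.200 = 0.040 matches the joint entry. So Machine and Quality are independent.

yes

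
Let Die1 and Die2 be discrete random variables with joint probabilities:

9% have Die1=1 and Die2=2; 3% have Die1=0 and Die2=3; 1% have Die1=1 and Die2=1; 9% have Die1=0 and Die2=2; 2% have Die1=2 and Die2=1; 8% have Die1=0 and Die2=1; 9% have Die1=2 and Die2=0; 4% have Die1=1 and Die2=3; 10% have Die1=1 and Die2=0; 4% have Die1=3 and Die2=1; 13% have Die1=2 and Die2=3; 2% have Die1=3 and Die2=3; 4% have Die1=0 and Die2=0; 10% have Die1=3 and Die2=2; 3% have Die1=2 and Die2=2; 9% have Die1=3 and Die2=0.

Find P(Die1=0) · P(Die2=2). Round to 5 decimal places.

0.07440

P(Die1=0) = 0.04 + 0.08 + 0.09 + 0.03 = 0.24.
P(Die2=2) = 0.09 + 0.09 + 0.03 + 0.10 = 0.31.
Product: 0.24 × 0.31 = 0.07440.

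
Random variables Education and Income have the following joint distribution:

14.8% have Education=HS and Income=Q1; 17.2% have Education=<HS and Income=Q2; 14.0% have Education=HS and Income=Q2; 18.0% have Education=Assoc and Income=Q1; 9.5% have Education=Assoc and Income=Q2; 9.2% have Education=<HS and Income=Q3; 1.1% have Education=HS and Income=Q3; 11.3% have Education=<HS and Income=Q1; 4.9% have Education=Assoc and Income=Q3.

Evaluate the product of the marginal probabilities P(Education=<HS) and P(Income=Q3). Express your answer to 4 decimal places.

P(Education=<HS) = 0.113 + 0.172 + 0.092 = 0.377.
P(Income=Q3) = 0.092 + 0.011 + 0.049 = 0.152.
Product: 0.377 × 0.152 = 0.0573.

0.0573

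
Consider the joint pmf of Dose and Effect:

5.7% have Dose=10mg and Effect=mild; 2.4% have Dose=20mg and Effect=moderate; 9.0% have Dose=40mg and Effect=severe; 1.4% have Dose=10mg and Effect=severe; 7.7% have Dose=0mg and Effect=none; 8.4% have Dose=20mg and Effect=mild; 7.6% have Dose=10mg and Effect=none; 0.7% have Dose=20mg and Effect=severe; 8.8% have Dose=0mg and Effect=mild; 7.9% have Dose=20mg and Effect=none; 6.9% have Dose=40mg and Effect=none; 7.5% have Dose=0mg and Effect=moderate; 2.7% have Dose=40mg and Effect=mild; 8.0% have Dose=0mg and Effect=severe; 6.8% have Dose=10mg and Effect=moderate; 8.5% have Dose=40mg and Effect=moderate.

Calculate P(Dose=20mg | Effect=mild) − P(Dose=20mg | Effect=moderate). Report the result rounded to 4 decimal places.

P(Effect=mild) = 0.088 + 0.057 + 0.084 + 0.027 = 0.256; P(Dose=20mg | Effect=mild) = 0.084/0.256 = 0.32813.
P(Effect=moderate) = 0.075 + 0.068 + 0.024 + 0.085 = 0.252; P(Dose=20mg | Effect=moderate) = 0.024/0.252 = 0.09524.
Difference = 0.2329.

0.2329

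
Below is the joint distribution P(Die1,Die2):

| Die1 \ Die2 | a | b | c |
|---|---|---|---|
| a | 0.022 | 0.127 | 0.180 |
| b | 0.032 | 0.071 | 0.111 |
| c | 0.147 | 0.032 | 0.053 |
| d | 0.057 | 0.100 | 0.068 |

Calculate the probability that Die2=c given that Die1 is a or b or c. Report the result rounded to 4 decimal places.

P(Die1=a) = 0.022 + 0.127 + 0.180 = 0.329.
P(Die1=b) = 0.032 + 0.071 + 0.111 = 0.214.
P(Die1=c) = 0.147 + 0.032 + 0.053 = 0.232.
P(Die1 ∈ {a, b, c}) = 0.329 + 0.214 + 0.232 = 0.775; P(Die2=c, Die1 ∈ {a, b, c}) = 0.180 + 0.111 + 0.053 = 0.344.
P(Die2=c | Die1 ∈ {a, b, c}) = 0.344/0.775 = 0.4439.

0.4439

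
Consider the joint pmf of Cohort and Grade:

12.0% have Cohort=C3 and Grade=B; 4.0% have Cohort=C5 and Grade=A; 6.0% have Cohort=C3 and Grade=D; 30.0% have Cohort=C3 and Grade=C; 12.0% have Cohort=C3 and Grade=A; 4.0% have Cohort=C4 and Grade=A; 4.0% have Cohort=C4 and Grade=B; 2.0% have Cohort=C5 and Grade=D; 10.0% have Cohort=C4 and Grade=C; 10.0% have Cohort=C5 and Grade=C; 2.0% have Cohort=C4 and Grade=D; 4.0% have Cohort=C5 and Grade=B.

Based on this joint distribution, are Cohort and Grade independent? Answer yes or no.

yes

Every cell satisfies P(Cohort,Grade) = P(Cohort)·P(Grade). For instance P(Cohort=C4) = 0.200, P(Grade=B) = 0.200, and 0.200×0.200 = 0.040 matches the joint entry. So Cohort and Grade are independent.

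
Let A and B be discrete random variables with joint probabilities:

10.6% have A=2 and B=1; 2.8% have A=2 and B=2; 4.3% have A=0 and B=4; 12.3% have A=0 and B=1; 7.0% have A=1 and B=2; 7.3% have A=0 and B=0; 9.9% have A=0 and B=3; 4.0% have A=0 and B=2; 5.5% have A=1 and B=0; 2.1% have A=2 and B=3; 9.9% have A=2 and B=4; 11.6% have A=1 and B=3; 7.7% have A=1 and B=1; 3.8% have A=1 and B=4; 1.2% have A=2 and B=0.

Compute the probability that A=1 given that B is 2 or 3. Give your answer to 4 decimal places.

P(B=2) = 0.040 + 0.070 + 0.028 = 0.138.
P(B=3) = 0.099 + 0.116 + 0.021 = 0.236.
P(B ∈ {2, 3}) = 0.138 + 0.236 = 0.374; P(A=1, B ∈ {2, 3}) = 0.070 + 0.116 = 0.186.
P(A=1 | B ∈ {2, 3}) = 0.186/0.374 = 0.4973.

0.4973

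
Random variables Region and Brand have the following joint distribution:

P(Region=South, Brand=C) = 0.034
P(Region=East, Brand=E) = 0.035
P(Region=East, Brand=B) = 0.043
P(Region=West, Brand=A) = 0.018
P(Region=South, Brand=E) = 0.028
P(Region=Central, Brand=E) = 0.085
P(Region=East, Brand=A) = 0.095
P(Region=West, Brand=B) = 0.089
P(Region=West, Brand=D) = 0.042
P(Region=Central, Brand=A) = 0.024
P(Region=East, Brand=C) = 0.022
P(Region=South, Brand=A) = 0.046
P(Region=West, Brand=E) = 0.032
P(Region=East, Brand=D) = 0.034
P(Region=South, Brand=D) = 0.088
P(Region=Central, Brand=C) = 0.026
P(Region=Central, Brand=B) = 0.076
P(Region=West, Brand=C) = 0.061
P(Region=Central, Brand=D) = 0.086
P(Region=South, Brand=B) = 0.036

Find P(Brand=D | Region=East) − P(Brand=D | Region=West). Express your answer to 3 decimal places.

-0.025

P(Region=East) = 0.095 + 0.043 + 0.022 + 0.034 + 0.035 = 0.229; P(Brand=D | Region=East) = 0.034/0.229 = 0.1485.
P(Region=West) = 0.018 + 0.089 + 0.061 + 0.042 + 0.032 = 0.242; P(Brand=D | Region=West) = 0.042/0.242 = 0.1736.
Difference = -0.025.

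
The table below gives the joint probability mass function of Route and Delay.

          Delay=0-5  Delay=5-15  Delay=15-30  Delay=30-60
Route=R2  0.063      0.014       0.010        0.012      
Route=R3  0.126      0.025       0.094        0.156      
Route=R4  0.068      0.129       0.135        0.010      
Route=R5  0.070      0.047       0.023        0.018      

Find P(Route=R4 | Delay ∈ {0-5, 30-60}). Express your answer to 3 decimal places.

P(Delay=0-5) = 0.063 + 0.126 + 0.068 + 0.070 = 0.327.
P(Delay=30-60) = 0.012 + 0.156 + 0.010 + 0.018 = 0.196.
P(Delay ∈ {0-5, 30-60}) = 0.327 + 0.196 = 0.523; P(Route=R4, Delay ∈ {0-5, 30-60}) = 0.068 + 0.010 = 0.078.
P(Route=R4 | Delay ∈ {0-5, 30-60}) = 0.078/0.523 = 0.149.

0.149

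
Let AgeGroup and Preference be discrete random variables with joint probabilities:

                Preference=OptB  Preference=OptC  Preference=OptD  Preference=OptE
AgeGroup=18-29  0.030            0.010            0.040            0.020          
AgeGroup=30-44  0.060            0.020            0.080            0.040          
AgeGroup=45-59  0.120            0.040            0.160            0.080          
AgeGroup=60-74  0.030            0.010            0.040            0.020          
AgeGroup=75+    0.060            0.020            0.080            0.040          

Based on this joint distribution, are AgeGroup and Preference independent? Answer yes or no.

Every cell satisfies P(AgeGroup,Preference) = P(AgeGroup)·P(Preference). For instance P(AgeGroup=30-44) = 0.200, P(Preference=OptE) = 0.200, and 0.200×0.200 = 0.040 matches the joint entry. So AgeGroup and Preference are independent.

yes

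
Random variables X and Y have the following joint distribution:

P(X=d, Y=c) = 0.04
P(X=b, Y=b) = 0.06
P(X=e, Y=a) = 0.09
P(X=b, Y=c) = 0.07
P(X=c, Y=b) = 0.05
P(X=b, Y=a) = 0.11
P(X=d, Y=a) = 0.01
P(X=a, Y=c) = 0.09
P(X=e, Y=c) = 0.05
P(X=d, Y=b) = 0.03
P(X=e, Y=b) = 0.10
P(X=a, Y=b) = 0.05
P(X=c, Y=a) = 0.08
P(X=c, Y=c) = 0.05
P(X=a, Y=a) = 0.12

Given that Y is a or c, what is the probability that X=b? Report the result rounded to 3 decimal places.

0.254

P(Y=a) = 0.12 + 0.11 + 0.08 + 0.01 + 0.09 = 0.41.
P(Y=c) = 0.09 + 0.07 + 0.05 + 0.04 + 0.05 = 0.30.
P(Y ∈ {a, c}) = 0.41 + 0.30 = 0.71; P(X=b, Y ∈ {a, c}) = 0.11 + 0.07 = 0.18.
P(X=b | Y ∈ {a, c}) = 0.18/0.71 = 0.254.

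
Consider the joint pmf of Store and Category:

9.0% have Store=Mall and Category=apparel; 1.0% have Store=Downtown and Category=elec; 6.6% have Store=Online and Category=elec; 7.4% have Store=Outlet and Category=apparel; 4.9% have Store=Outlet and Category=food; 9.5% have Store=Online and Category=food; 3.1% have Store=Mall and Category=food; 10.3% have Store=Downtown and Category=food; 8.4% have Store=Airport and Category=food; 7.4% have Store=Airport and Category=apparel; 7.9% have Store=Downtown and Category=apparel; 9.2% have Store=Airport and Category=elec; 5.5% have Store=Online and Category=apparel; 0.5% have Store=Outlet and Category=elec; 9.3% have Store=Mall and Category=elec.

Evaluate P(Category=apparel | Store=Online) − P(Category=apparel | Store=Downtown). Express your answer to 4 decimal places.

P(Store=Online) = 0.095 + 0.055 + 0.066 = 0.216; P(Category=apparel | Store=Online) = 0.055/0.216 = 0.25463.
P(Store=Downtown) = 0.103 + 0.079 + 0.010 = 0.192; P(Category=apparel | Store=Downtown) = 0.079/0.192 = 0.41146.
Difference = -0.1568.

-0.1568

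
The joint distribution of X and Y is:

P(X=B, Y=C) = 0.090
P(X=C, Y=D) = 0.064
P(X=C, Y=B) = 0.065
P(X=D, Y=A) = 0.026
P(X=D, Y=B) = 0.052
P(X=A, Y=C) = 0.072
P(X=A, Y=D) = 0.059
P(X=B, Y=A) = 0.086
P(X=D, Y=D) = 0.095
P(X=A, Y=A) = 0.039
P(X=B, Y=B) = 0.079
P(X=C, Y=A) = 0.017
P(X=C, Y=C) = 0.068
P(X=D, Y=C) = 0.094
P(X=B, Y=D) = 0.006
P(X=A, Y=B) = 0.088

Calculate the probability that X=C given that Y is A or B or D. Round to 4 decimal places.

0.2160

P(Y=A) = 0.039 + 0.086 + 0.017 + 0.026 = 0.168.
P(Y=B) = 0.088 + 0.079 + 0.065 + 0.052 = 0.284.
P(Y=D) = 0.059 + 0.006 + 0.064 + 0.095 = 0.224.
P(Y ∈ {A, B, D}) = 0.168 + 0.284 + 0.224 = 0.676; P(X=C, Y ∈ {A, B, D}) = 0.017 + 0.065 + 0.064 = 0.146.
P(X=C | Y ∈ {A, B, D}) = 0.146/0.676 = 0.2160.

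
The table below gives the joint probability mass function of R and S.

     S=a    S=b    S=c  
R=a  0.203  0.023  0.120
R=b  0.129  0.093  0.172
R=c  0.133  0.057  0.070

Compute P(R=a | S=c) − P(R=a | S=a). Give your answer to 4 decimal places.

P(S=c) = 0.120 + 0.172 + 0.070 = 0.362; P(R=a | S=c) = 0.120/0.362 = 0.33149.
P(S=a) = 0.203 + 0.129 + 0.133 = 0.465; P(R=a | S=a) = 0.203/0.465 = 0.43656.
Difference = -0.1051.

-0.1051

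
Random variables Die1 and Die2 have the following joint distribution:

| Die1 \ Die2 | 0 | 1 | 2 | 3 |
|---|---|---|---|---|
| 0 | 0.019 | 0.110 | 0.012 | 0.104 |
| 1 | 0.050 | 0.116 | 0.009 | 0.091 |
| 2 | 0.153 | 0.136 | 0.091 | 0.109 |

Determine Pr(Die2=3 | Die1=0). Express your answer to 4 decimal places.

0.4245

P(Die1=0) = 0.019 + 0.110 + 0.012 + 0.104 = 0.245.
P(Die2=3 | Die1=0) = 0.104/0.245 = 0.4245.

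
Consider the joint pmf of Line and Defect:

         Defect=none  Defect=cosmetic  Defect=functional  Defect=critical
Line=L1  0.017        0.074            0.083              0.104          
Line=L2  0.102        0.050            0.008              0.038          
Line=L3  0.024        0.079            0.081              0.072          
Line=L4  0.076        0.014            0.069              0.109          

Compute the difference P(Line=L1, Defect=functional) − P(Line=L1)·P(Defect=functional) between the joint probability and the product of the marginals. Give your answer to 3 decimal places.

0.016

P(Line=L1) = 0.017 + 0.074 + 0.083 + 0.104 = 0.278.
P(Defect=functional) = 0.083 + 0.008 + 0.081 + 0.069 = 0.241.
P(Line=L1, Defect=functional) − P(Line=L1)P(Defect=functional) = 0.083 − 0.278×0.241 = 0.016.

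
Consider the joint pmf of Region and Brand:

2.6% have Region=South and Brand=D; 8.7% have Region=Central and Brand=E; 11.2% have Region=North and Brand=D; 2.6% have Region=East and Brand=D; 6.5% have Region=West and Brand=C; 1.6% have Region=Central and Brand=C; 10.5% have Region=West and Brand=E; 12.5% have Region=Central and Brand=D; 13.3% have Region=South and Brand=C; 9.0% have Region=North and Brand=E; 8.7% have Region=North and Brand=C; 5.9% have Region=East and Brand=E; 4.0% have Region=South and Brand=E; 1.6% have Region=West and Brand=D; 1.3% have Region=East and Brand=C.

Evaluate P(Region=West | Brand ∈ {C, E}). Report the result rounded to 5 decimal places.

0.24460

P(Brand=C) = 0.087 + 0.133 + 0.013 + 0.065 + 0.016 = 0.314.
P(Brand=E) = 0.090 + 0.040 + 0.059 + 0.105 + 0.087 = 0.381.
P(Brand ∈ {C, E}) = 0.314 + 0.381 = 0.695; P(Region=West, Brand ∈ {C, E}) = 0.065 + 0.105 = 0.170.
P(Region=West | Brand ∈ {C, E}) = 0.170/0.695 = 0.24460.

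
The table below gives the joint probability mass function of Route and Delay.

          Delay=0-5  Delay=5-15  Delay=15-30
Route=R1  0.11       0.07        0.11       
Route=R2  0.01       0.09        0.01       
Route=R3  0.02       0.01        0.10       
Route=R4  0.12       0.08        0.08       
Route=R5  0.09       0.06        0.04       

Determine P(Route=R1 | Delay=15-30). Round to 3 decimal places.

P(Delay=15-30) = 0.11 + 0.01 + 0.10 + 0.08 + 0.04 = 0.34.
P(Route=R1 | Delay=15-30) = 0.11/0.34 = 0.324.

0.324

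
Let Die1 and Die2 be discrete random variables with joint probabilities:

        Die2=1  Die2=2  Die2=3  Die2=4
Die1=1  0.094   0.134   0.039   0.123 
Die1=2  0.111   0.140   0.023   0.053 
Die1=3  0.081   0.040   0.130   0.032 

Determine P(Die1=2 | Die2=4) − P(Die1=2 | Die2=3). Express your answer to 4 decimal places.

P(Die2=4) = 0.123 + 0.053 + 0.032 = 0.208; P(Die1=2 | Die2=4) = 0.053/0.208 = 0.25481.
P(Die2=3) = 0.039 + 0.023 + 0.130 = 0.192; P(Die1=2 | Die2=3) = 0.023/0.192 = 0.11979.
Difference = 0.1350.

0.1350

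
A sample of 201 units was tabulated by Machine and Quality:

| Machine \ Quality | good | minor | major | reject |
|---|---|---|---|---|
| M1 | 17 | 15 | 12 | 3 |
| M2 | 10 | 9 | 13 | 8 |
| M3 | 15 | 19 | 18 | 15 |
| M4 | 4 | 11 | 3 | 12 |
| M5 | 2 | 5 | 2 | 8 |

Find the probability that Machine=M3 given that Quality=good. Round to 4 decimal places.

Total with Quality=good: 17 + 10 + 15 + 4 + 2 = 48.
P(Machine=M3 | Quality=good) = 15/48 = 0.3125.

0.3125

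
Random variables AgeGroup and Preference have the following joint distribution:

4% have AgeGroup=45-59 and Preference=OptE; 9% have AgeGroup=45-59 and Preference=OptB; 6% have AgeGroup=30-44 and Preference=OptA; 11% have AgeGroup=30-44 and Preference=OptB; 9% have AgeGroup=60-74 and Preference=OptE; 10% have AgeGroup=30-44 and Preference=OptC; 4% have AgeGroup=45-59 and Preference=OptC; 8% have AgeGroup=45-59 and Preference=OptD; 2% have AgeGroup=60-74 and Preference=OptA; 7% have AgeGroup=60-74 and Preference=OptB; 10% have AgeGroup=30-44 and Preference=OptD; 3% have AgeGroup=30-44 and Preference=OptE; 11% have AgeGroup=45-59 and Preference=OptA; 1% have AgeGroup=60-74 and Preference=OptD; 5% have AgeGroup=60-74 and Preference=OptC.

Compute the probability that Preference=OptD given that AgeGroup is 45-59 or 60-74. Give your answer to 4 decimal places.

0.1500

P(AgeGroup=45-59) = 0.11 + 0.09 + 0.04 + 0.08 + 0.04 = 0.36.
P(AgeGroup=60-74) = 0.02 + 0.07 + 0.05 + 0.01 + 0.09 = 0.24.
P(AgeGroup ∈ {45-59, 60-74}) = 0.36 + 0.24 = 0.60; P(Preference=OptD, AgeGroup ∈ {45-59, 60-74}) = 0.08 + 0.01 = 0.09.
P(Preference=OptD | AgeGroup ∈ {45-59, 60-74}) = 0.09/0.60 = 0.1500.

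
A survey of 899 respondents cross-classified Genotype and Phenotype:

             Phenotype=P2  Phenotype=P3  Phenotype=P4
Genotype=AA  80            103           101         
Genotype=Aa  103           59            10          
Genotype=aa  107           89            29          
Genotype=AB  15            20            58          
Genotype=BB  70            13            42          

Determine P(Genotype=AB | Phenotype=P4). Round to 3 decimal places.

0.242

Total with Phenotype=P4: 101 + 10 + 29 + 58 + 42 = 240.
P(Genotype=AB | Phenotype=P4) = 58/240 = 0.242.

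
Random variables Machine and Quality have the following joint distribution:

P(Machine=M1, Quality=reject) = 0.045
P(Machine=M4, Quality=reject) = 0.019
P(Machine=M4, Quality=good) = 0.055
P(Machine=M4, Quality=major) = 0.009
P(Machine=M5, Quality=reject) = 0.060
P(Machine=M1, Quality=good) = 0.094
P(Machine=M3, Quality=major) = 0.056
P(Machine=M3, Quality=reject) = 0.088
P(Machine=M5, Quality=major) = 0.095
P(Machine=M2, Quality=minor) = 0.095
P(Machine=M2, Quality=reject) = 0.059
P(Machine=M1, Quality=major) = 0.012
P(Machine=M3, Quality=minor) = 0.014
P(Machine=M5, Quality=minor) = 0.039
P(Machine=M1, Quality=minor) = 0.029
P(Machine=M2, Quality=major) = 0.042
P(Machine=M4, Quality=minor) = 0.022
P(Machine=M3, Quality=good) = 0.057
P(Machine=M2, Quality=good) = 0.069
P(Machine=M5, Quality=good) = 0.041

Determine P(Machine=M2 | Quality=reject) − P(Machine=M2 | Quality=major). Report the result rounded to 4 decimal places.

0.0215

P(Quality=reject) = 0.045 + 0.059 + 0.088 + 0.019 + 0.060 = 0.271; P(Machine=M2 | Quality=reject) = 0.059/0.271 = 0.21771.
P(Quality=major) = 0.012 + 0.042 + 0.056 + 0.009 + 0.095 = 0.214; P(Machine=M2 | Quality=major) = 0.042/0.214 = 0.19626.
Difference = 0.0215.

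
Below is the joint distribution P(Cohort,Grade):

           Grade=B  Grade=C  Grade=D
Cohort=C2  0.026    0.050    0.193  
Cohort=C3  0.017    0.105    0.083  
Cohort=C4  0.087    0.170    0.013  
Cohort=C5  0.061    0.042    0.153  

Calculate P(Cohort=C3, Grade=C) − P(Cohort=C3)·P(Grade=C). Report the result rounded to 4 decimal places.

P(Cohort=C3) = 0.017 + 0.105 + 0.083 = 0.205.
P(Grade=C) = 0.050 + 0.105 + 0.170 + 0.042 = 0.367.
P(Cohort=C3, Grade=C) − P(Cohort=C3)P(Grade=C) = 0.105 − 0.205×0.367 = 0.0298.

0.0298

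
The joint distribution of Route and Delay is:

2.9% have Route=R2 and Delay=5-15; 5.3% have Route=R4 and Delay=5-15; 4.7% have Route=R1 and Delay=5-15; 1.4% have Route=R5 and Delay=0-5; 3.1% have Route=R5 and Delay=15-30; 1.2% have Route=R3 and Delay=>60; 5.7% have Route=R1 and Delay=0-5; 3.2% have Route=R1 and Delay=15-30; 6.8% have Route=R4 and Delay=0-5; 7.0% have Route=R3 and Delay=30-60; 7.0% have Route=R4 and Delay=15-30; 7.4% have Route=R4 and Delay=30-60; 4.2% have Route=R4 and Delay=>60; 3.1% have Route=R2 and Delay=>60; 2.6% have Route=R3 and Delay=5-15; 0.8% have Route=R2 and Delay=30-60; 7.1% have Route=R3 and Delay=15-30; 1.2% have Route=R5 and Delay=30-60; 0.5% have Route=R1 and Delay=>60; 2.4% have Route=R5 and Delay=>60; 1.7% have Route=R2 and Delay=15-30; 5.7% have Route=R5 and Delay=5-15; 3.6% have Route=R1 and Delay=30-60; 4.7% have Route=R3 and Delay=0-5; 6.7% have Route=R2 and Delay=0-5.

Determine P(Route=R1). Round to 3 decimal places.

0.177

P(Route=R1) = 0.057 + 0.047 + 0.032 + 0.036 + 0.005 = 0.177.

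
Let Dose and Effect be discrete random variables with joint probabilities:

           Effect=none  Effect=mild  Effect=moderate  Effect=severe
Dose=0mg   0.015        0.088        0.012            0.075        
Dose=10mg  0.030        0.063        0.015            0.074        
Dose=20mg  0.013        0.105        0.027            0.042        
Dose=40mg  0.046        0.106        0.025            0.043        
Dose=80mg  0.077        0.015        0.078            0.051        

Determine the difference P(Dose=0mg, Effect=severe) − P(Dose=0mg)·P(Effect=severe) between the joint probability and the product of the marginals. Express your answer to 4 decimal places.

P(Dose=0mg) = 0.015 + 0.088 + 0.012 + 0.075 = 0.190.
P(Effect=severe) = 0.075 + 0.074 + 0.042 + 0.043 + 0.051 = 0.285.
P(Dose=0mg, Effect=severe) − P(Dose=0mg)P(Effect=severe) = 0.075 − 0.190×0.285 = 0.0209.

0.0209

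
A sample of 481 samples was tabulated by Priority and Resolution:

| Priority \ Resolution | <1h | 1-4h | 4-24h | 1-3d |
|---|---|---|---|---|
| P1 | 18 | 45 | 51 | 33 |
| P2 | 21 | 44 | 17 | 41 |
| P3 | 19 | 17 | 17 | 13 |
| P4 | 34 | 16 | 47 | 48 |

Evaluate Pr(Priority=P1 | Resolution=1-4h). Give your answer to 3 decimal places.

0.369

Total with Resolution=1-4h: 45 + 44 + 17 + 16 = 122.
P(Priority=P1 | Resolution=1-4h) = 45/122 = 0.369.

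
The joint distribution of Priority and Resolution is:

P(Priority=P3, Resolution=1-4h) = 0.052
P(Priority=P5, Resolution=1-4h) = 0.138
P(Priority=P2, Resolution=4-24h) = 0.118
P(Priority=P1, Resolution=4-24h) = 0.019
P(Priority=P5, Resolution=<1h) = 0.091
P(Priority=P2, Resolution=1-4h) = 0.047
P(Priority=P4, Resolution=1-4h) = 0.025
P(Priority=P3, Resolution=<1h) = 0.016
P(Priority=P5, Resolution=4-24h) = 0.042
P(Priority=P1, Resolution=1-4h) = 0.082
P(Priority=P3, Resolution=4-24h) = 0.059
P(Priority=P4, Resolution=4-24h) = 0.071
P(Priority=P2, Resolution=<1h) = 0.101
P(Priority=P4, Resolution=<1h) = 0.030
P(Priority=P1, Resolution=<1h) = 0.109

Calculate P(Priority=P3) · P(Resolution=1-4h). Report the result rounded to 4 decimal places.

0.0437

P(Priority=P3) = 0.016 + 0.052 + 0.059 = 0.127.
P(Resolution=1-4h) = 0.082 + 0.047 + 0.052 + 0.025 + 0.138 = 0.344.
Product: 0.127 × 0.344 = 0.0437.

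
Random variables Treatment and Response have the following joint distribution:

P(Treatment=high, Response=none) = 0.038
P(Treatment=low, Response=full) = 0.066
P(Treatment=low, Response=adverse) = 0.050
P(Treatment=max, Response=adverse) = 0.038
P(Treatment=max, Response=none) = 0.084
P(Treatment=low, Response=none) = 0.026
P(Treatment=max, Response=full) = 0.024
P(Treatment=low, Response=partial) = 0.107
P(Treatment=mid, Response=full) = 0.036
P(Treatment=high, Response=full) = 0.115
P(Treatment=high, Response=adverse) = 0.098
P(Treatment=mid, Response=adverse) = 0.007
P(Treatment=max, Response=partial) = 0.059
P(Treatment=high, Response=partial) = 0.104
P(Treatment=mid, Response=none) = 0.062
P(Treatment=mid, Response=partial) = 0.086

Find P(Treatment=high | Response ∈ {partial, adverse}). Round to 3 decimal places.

P(Response=partial) = 0.107 + 0.086 + 0.104 + 0.059 = 0.356.
P(Response=adverse) = 0.050 + 0.007 + 0.098 + 0.038 = 0.193.
P(Response ∈ {partial, adverse}) = 0.356 + 0.193 = 0.549; P(Treatment=high, Response ∈ {partial, adverse}) = 0.104 + 0.098 = 0.202.
P(Treatment=high | Response ∈ {partial, adverse}) = 0.202/0.549 = 0.368.

0.368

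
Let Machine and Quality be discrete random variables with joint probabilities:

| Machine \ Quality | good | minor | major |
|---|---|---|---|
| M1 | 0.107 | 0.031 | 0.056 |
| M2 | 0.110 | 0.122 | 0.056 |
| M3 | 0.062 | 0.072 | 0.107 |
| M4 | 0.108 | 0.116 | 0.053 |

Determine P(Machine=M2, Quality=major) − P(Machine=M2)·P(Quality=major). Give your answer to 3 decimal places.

-0.022

P(Machine=M2) = 0.110 + 0.122 + 0.056 = 0.288.
P(Quality=major) = 0.056 + 0.056 + 0.107 + 0.053 = 0.272.
P(Machine=M2, Quality=major) − P(Machine=M2)P(Quality=major) = 0.056 − 0.288×0.272 = -0.022.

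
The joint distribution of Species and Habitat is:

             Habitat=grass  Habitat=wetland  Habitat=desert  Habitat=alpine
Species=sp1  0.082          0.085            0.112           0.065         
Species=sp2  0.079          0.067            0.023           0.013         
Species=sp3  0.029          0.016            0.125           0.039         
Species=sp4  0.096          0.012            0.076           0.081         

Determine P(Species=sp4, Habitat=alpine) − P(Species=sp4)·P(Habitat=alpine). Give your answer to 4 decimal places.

P(Species=sp4) = 0.096 + 0.012 + 0.076 + 0.081 = 0.265.
P(Habitat=alpine) = 0.065 + 0.013 + 0.039 + 0.081 = 0.198.
P(Species=sp4, Habitat=alpine) − P(Species=sp4)P(Habitat=alpine) = 0.081 − 0.265×0.198 = 0.0285.

0.0285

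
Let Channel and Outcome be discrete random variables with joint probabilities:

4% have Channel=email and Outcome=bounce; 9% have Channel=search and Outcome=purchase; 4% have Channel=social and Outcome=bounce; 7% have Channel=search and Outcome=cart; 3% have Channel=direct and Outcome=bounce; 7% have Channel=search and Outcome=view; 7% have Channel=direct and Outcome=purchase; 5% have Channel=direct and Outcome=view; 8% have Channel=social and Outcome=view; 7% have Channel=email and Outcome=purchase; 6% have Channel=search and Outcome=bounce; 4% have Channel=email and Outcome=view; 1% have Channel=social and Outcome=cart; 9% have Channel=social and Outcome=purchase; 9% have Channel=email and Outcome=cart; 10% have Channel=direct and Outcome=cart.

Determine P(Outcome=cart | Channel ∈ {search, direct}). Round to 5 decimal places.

0.31481

P(Channel=search) = 0.06 + 0.07 + 0.07 + 0.09 = 0.29.
P(Channel=direct) = 0.03 + 0.05 + 0.10 + 0.07 = 0.25.
P(Channel ∈ {search, direct}) = 0.29 + 0.25 = 0.54; P(Outcome=cart, Channel ∈ {search, direct}) = 0.07 + 0.10 = 0.17.
P(Outcome=cart | Channel ∈ {search, direct}) = 0.17/0.54 = 0.31481.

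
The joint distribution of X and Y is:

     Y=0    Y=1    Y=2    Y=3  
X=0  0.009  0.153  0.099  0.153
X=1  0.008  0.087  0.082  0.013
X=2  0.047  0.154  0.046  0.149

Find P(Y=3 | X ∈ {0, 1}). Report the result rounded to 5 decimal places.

0.27483

P(X=0) = 0.009 + 0.153 + 0.099 + 0.153 = 0.414.
P(X=1) = 0.008 + 0.087 + 0.082 + 0.013 = 0.190.
P(X ∈ {0, 1}) = 0.414 + 0.190 = 0.604; P(Y=3, X ∈ {0, 1}) = 0.153 + 0.013 = 0.166.
P(Y=3 | X ∈ {0, 1}) = 0.166/0.604 = 0.27483.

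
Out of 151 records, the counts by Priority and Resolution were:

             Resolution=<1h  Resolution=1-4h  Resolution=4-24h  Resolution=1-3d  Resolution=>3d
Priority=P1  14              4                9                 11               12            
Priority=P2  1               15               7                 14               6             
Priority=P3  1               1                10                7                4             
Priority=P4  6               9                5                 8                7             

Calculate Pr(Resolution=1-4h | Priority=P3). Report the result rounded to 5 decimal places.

0.04348

Total with Priority=P3: 1 + 1 + 10 + 7 + 4 = 23.
P(Resolution=1-4h | Priority=P3) = 1/23 = 0.04348.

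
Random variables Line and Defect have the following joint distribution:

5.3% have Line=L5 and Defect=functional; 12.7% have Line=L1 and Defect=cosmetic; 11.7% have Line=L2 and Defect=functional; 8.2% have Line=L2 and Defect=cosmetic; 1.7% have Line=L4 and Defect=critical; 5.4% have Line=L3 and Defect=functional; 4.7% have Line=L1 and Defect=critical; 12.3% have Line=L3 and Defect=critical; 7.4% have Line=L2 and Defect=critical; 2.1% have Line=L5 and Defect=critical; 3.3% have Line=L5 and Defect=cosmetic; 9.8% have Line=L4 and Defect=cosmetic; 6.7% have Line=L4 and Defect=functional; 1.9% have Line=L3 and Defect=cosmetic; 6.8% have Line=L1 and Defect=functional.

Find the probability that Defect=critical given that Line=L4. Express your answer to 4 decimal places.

P(Line=L4) = 0.098 + 0.067 + 0.017 = 0.182.
P(Defect=critical | Line=L4) = 0.017/0.182 = 0.0934.

0.0934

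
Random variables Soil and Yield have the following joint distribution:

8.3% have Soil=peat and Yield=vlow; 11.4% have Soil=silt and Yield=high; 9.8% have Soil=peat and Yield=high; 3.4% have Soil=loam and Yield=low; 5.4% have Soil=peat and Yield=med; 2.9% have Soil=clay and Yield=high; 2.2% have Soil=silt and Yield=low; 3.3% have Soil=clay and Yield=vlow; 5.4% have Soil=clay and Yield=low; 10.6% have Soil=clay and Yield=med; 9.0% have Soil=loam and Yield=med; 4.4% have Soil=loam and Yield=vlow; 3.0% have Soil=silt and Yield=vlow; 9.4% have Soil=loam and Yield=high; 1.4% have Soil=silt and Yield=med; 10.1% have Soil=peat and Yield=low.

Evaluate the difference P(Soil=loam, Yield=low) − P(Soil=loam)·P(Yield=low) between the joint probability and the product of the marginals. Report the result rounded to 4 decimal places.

P(Soil=loam) = 0.044 + 0.034 + 0.090 + 0.094 = 0.262.
P(Yield=low) = 0.034 + 0.054 + 0.022 + 0.101 = 0.211.
P(Soil=loam, Yield=low) − P(Soil=loam)P(Yield=low) = 0.034 − 0.262×0.211 = -0.0213.

-0.0213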